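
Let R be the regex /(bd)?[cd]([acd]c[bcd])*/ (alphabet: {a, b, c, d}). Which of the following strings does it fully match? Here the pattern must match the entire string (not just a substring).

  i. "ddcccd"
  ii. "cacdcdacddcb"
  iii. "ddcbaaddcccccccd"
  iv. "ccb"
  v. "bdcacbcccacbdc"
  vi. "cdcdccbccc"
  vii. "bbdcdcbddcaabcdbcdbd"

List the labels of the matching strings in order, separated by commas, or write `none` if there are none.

vi

i. "ddcccd" → no match
ii. "cacdcdacddcb" → no match
iii → no match
iv. "ccb" → no match
v → no match
vi. "cdcdccbccc" → match
vii → no match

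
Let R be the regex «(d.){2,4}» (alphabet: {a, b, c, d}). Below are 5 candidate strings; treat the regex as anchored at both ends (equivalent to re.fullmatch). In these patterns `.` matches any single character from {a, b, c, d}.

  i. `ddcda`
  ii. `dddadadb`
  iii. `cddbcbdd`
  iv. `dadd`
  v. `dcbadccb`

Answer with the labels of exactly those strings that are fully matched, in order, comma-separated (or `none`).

i → no match
ii → match
iii → no match — must start with `d`
iv → match
v → no match

ii, iv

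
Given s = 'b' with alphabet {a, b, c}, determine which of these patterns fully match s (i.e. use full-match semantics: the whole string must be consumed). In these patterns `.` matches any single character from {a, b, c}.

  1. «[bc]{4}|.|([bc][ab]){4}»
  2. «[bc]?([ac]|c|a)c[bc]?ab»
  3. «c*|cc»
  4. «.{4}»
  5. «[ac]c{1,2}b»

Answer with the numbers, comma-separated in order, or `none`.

1

1 → match
2 → no match — must end with 'ab'
3 → no match
4 → no match
5 → no match — must end with 'cb'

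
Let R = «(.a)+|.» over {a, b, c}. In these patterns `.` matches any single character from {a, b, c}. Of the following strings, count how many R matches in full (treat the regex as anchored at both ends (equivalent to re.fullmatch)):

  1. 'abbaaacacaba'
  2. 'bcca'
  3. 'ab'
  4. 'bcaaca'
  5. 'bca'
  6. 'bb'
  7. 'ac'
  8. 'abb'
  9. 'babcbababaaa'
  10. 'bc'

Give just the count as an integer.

1. 'abbaaacacaba' → no match
2. 'bcca' → no match
3. 'ab' → no match
4. 'bcaaca' → no match
5. 'bca' → no match
6. 'bb' → no match
7. 'ac' → no match
8. 'abb' → no match
9. 'babcbababaaa' → no match
10. 'bc' → no match
Total matched: 0

0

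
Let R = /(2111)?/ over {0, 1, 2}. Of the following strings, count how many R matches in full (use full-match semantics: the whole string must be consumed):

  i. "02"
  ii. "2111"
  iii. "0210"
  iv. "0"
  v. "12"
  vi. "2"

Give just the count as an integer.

1

i → no match
ii → match
iii → no match
iv → no match
v → no match
vi → no match
Total matched: 1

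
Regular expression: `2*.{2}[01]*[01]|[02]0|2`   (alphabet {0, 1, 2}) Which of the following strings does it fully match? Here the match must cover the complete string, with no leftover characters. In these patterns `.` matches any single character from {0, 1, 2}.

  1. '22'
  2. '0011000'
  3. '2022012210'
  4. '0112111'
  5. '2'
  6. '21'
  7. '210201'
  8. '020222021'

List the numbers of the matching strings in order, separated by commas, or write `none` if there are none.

2, 5

1. '22' → no match
2. '0011000' → match
3. '2022012210' → no match
4. '0112111' → no match
5. '2' → match
6. '21' → no match
7. '210201' → no match
8. '020222021' → no match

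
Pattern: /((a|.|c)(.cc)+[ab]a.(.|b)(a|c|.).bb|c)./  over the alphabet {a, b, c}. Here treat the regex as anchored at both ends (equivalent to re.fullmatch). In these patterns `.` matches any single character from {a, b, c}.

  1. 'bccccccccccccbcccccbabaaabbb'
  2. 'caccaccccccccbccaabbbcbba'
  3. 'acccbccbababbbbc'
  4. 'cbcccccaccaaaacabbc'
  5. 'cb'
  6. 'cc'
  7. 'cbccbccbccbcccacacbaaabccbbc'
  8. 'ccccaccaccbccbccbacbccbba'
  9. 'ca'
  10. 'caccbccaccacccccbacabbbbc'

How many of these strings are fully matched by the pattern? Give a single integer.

9

1 → match
2 → match
3 → match
4 → match
5 → match
6 → match
7 → no match
8 → match
9 → match
10 → match
Total matched: 9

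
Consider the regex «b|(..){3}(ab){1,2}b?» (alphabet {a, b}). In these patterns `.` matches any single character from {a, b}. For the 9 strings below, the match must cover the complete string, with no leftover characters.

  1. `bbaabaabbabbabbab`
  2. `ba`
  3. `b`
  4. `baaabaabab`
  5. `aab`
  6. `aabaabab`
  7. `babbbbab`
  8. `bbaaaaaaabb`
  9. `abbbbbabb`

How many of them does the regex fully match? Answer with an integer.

1 → no match
2 → no match
3 → match
4 → match
5 → no match
6 → match
7 → match
8 → no match
9 → match
Total matched: 5

5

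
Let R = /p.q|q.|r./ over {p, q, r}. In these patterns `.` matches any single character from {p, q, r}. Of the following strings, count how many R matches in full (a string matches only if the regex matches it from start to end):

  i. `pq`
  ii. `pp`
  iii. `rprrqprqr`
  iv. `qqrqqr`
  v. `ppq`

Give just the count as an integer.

i → no match
ii → no match
iii → no match
iv → no match
v → match
Total matched: 1

1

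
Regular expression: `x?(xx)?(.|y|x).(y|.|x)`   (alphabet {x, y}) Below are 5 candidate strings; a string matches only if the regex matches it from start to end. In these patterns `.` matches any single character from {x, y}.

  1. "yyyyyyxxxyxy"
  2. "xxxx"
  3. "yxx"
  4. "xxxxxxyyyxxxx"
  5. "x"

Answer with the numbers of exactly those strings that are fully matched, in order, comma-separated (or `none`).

1 → no match
2 → match
3 → match
4 → no match
5 → no match

2, 3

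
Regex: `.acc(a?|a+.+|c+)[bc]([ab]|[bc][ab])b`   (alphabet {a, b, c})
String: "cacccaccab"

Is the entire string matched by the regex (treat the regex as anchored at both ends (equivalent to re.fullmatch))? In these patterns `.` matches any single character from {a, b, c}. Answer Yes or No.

No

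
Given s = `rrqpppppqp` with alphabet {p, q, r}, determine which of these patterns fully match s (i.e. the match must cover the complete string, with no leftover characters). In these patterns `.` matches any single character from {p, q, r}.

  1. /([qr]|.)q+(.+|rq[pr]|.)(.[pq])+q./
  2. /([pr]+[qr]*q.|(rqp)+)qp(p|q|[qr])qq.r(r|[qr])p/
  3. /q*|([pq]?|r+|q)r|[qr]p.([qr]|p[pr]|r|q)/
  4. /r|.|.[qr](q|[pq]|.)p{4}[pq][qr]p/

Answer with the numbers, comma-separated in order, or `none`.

1 → no match
2 → no match
3 → no match
4 → match

4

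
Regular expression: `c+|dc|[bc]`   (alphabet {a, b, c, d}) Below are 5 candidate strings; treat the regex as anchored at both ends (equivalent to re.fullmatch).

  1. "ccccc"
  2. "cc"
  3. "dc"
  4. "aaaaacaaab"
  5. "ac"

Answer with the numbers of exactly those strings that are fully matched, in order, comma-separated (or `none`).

1. "ccccc" → match
2. "cc" → match
3. "dc" → match
4. "aaaaacaaab" → no match
5. "ac" → no match

1, 2, 3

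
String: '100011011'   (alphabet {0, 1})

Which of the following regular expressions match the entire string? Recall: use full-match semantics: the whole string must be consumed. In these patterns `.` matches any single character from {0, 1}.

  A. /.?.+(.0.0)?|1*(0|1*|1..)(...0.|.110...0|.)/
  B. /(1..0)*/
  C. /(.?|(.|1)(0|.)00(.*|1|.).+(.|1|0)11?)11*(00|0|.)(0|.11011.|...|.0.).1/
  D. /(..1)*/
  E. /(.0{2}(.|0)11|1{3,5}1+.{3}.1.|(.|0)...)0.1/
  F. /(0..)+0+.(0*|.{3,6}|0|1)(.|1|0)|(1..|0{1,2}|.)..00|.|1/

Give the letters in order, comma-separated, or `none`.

A → match
B → no match
C → no match
D → no match
E → match
F → no match

A, E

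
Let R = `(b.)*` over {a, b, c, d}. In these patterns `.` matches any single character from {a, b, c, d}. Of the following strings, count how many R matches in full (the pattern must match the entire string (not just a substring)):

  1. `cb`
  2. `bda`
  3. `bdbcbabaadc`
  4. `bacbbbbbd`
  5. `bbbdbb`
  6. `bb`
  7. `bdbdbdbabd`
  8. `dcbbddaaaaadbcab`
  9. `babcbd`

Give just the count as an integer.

1. `cb` → no match
2. `bda` → no match
3. `bdbcbabaadc` → no match
4. `bacbbbbbd` → no match
5. `bbbdbb` → match
6. `bb` → match
7. `bdbdbdbabd` → match
8 → no match
9. `babcbd` → match
Total matched: 4

4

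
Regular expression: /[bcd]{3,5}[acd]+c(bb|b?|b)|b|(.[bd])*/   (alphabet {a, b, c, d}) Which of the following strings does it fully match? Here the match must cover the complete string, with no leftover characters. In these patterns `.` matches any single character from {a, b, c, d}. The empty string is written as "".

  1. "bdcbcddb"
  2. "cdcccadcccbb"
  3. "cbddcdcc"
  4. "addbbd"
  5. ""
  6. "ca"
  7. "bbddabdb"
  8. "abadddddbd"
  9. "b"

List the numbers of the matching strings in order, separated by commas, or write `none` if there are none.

1 → match
2 → match
3 → match
4 → match
5 → match
6 → no match
7 → match
8 → match
9 → match

1, 2, 3, 4, 5, 7, 8, 9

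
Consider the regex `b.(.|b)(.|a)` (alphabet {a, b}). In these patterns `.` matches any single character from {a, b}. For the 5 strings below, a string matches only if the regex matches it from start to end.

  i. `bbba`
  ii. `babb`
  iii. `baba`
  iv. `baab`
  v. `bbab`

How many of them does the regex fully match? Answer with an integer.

5

i → match
ii → match
iii → match
iv → match
v → match
Total matched: 5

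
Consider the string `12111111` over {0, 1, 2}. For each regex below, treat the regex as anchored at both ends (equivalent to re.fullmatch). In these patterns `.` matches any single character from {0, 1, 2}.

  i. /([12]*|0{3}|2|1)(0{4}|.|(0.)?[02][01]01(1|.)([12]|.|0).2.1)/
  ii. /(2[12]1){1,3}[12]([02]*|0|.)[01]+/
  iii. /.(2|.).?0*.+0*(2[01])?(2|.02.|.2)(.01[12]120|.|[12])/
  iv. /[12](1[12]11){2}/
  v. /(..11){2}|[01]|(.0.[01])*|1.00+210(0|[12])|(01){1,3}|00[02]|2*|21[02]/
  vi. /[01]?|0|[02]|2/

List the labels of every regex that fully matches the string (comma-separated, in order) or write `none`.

i → match
ii → no match — must start with `2`
iii → no match
iv → no match
v → match
vi → no match

i, v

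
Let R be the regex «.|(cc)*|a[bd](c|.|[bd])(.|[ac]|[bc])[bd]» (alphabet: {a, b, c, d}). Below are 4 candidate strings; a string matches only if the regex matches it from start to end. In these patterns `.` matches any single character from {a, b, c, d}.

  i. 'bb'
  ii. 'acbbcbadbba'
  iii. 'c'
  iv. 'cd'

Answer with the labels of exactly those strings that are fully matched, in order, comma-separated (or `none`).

iii

i. 'bb' → no match
ii. 'acbbcbadbba' → no match
iii. 'c' → match
iv. 'cd' → no match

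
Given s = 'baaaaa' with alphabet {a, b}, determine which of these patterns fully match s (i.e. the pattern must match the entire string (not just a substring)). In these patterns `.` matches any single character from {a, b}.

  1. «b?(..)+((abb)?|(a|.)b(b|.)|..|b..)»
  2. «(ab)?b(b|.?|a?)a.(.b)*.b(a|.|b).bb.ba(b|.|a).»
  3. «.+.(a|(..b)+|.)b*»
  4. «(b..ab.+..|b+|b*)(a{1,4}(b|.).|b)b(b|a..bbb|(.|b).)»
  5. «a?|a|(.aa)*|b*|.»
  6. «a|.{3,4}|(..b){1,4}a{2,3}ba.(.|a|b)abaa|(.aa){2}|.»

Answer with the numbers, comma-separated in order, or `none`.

1, 3, 5, 6

1 → match
2 → no match
3 → match
4 → no match
5 → match
6 → match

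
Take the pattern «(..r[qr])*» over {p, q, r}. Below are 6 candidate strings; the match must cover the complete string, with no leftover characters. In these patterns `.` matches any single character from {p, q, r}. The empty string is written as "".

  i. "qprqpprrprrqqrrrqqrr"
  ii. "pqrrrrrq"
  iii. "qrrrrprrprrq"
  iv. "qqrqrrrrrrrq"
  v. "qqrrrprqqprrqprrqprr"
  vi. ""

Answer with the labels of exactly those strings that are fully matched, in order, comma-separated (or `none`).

i → match
ii. "pqrrrrrq" → match
iii. "qrrrrprrprrq" → match
iv. "qqrqrrrrrrrq" → match
v → match
vi. "" → match

i, ii, iii, iv, v, vi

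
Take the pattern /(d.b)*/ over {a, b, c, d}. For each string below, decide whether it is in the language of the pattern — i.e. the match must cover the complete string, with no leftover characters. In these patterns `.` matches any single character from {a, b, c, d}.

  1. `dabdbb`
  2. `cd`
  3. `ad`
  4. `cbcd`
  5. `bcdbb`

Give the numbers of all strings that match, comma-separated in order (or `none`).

1 → match
2 → no match
3 → no match
4 → no match
5 → no match

1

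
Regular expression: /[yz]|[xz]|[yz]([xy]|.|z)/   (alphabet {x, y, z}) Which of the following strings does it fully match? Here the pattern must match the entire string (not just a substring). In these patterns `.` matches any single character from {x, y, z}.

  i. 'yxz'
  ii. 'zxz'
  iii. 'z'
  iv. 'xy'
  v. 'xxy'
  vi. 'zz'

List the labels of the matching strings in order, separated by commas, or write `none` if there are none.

i → no match
ii → no match
iii → match
iv → no match
v → no match
vi → match

iii, vi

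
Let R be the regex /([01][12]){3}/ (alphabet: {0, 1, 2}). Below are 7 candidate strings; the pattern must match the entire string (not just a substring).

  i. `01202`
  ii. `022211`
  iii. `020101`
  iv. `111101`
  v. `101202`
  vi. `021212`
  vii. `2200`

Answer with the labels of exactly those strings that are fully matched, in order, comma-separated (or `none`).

iii, iv, vi

i → no match
ii → no match
iii → match
iv → match
v → no match
vi → match
vii → no match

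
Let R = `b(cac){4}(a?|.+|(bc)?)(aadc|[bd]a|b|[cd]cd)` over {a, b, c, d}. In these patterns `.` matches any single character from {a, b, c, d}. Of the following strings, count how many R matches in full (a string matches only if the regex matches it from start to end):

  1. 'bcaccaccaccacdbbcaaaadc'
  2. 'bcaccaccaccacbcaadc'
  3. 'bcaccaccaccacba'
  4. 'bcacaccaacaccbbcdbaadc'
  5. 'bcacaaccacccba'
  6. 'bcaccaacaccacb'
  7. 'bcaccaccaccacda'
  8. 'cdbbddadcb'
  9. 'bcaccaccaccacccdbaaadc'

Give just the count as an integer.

1 → match
2 → match
3 → match
4 → no match
5 → no match
6 → no match
7 → match
8 → no match — must start with 'bcac'
9 → match
Total matched: 5

5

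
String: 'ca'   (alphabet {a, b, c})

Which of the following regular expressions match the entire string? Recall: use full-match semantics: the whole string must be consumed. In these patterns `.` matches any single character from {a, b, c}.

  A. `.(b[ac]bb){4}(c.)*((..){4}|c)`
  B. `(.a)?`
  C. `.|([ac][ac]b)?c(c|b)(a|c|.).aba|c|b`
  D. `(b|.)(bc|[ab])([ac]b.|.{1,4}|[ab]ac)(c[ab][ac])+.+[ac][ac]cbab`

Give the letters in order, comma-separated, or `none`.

A → no match
B → match
C → no match
D → no match — must end with 'cbab'

B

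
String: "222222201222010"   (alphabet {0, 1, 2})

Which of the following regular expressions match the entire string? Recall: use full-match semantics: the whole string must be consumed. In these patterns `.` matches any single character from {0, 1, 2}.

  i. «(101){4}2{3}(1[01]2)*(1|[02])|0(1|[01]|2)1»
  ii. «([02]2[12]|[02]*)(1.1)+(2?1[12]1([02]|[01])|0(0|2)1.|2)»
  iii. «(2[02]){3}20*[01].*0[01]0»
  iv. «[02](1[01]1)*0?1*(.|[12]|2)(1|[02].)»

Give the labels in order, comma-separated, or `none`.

i → no match
ii → no match
iii → match
iv → no match

iii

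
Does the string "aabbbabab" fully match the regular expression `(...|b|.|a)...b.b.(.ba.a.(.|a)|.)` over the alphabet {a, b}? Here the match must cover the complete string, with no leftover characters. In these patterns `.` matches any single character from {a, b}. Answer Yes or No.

Yes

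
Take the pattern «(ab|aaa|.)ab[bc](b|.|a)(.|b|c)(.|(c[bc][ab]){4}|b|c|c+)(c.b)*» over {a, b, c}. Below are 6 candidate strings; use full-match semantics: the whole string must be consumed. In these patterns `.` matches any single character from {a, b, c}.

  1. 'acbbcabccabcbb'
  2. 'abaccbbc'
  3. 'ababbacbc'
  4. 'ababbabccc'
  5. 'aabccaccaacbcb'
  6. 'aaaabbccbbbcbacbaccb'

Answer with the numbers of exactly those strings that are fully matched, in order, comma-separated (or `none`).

1 → no match
2. 'abaccbbc' → no match
3. 'ababbacbc' → no match
4. 'ababbabccc' → match
5 → no match
6 → no match

4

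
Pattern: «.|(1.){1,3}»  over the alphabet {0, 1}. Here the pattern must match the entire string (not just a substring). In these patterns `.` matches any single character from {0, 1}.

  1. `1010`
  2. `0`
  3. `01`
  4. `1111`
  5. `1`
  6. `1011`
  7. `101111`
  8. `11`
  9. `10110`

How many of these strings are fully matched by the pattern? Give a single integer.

7

1 → match
2 → match
3 → no match
4 → match
5 → match
6 → match
7 → match
8 → match
9 → no match
Total matched: 7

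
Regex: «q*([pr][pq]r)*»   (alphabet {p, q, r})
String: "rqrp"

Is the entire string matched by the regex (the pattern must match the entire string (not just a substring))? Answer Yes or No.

No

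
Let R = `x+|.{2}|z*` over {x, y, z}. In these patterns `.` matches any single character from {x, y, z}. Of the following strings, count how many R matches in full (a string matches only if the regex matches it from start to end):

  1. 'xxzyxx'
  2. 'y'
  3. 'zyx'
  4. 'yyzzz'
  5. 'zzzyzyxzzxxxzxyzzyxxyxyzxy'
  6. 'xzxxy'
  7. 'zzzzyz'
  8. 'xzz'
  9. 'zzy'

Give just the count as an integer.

1 → no match
2 → no match
3 → no match
4 → no match
5 → no match
6 → no match
7 → no match
8 → no match
9 → no match
Total matched: 0

0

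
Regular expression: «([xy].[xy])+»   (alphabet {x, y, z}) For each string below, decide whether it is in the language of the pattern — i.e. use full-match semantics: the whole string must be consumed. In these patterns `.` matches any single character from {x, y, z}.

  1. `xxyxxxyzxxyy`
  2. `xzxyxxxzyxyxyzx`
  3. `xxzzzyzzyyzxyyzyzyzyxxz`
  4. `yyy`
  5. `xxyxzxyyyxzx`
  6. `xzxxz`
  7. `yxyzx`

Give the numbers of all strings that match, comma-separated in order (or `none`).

1, 2, 4, 5

1. `xxyxxxyzxxyy` → match
2 → match
3 → no match
4. `yyy` → match
5. `xxyxzxyyyxzx` → match
6. `xzxxz` → no match
7. `yxyzx` → no match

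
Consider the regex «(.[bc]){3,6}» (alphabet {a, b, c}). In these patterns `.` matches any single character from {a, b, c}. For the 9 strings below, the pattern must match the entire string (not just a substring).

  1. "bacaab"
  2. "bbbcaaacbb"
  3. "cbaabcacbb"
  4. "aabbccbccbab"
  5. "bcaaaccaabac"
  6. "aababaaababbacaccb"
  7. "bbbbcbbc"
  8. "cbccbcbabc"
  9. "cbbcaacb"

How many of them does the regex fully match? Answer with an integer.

1 → no match
2 → no match
3 → no match
4 → no match
5 → no match
6 → no match
7 → match
8 → no match
9 → no match
Total matched: 1

1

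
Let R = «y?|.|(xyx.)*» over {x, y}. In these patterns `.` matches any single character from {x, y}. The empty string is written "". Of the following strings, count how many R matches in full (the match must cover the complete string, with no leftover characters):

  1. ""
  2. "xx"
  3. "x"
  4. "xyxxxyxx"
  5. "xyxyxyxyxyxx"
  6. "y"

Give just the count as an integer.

5

1 → match
2 → no match
3 → match
4 → match
5 → match
6 → match
Total matched: 5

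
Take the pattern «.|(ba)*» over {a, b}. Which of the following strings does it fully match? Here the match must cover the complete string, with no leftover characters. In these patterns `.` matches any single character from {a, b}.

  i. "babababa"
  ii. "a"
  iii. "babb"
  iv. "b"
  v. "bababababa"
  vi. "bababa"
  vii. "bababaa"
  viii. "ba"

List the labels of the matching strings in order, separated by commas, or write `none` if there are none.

i. "babababa" → match
ii. "a" → match
iii. "babb" → no match
iv. "b" → match
v. "bababababa" → match
vi. "bababa" → match
vii. "bababaa" → no match
viii. "ba" → match

i, ii, iv, v, vi, viii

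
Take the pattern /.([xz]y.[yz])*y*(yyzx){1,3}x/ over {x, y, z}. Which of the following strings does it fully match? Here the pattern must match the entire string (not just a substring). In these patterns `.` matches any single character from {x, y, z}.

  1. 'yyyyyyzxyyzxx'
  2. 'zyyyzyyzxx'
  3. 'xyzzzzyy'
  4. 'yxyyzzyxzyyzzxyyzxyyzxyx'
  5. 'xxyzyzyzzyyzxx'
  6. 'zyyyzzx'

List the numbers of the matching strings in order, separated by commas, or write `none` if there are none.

1 → match
2. 'zyyyzyyzxx' → no match
3. 'xyzzzzyy' → no match — must end with 'yyzxx'
4 → no match — must end with 'yyzxx'
5 → match
6. 'zyyyzzx' → no match — must end with 'yyzxx'

1, 5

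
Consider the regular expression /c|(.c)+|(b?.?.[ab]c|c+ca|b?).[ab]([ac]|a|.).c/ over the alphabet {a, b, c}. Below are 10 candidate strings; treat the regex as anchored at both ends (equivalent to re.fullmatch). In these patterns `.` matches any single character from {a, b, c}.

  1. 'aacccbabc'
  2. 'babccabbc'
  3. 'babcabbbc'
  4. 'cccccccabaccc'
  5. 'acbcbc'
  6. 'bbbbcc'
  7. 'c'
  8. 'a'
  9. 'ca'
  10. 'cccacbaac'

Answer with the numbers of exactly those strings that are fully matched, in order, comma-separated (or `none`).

1 → no match
2 → match
3 → match
4 → match
5 → match
6 → match
7 → match
8 → no match — must end with 'c'
9 → no match — must end with 'c'
10 → match

2, 3, 4, 5, 6, 7, 10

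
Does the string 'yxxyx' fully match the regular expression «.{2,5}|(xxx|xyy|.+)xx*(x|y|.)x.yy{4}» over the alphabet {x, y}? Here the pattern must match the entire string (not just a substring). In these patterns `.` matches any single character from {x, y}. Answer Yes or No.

Yes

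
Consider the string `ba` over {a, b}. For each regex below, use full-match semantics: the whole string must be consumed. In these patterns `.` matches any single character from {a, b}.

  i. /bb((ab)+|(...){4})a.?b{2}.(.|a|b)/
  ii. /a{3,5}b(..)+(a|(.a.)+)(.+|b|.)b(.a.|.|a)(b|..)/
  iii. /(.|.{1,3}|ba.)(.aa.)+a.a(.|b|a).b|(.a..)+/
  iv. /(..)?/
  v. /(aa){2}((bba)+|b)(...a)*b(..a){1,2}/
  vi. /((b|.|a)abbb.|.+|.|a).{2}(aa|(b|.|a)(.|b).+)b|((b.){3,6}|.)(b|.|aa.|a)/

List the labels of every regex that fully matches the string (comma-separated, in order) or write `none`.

iv, vi

i → no match — must start with `bb`
ii → no match — must start with `a`
iii → no match
iv → match
v → no match — must start with `aa`
vi → match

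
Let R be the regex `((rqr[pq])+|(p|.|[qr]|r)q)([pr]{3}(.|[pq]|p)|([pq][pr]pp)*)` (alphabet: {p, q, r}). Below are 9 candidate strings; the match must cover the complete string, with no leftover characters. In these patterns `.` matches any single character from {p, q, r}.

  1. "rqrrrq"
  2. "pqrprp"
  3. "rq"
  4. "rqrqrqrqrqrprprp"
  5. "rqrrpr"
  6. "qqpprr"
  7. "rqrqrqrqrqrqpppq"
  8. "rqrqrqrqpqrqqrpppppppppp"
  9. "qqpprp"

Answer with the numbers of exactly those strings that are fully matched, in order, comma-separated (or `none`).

1 → match
2 → match
3 → match
4 → match
5 → match
6 → match
7 → match
8 → no match
9 → match

1, 2, 3, 4, 5, 6, 7, 9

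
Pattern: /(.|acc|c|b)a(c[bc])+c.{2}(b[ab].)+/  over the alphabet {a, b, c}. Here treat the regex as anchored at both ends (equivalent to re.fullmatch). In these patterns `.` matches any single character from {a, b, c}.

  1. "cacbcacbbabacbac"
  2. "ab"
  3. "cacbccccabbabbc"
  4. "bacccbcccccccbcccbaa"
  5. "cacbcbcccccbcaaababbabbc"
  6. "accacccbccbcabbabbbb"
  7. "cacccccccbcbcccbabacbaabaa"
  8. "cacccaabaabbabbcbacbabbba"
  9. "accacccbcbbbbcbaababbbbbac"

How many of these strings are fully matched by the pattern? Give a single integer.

1 → match
2 → no match
3 → match
4 → match
5 → no match
6 → no match
7 → match
8 → match
9 → match
Total matched: 6

6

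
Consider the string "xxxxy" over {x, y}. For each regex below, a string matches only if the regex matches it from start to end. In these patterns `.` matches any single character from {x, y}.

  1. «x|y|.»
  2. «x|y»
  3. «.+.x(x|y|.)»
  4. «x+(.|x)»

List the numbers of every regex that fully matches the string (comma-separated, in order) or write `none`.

1 → no match
2 → no match
3 → match
4 → match

3, 4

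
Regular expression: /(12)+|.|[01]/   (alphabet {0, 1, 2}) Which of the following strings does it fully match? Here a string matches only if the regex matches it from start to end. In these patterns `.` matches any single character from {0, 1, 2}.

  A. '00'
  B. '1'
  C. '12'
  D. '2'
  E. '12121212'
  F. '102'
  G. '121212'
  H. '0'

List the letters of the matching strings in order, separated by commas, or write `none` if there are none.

B, C, D, E, G, H

A → no match
B → match
C → match
D → match
E → match
F → no match
G → match
H → match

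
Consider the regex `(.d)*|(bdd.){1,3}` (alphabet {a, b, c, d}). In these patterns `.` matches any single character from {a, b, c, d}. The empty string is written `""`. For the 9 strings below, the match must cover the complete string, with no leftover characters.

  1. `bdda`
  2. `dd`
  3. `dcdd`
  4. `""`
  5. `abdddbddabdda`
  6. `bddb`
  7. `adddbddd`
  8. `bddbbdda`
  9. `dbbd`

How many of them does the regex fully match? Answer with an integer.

6

1. `bdda` → match
2. `dd` → match
3. `dcdd` → no match
4. `""` → match
5 → no match
6. `bddb` → match
7. `adddbddd` → match
8. `bddbbdda` → match
9. `dbbd` → no match
Total matched: 6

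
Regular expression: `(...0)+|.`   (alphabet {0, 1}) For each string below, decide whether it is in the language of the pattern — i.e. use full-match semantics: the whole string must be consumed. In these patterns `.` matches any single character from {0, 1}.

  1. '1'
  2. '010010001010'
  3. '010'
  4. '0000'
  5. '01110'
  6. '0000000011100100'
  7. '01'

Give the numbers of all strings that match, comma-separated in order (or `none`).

1, 2, 4, 6

1 → match
2 → match
3 → no match
4 → match
5 → no match
6 → match
7 → no match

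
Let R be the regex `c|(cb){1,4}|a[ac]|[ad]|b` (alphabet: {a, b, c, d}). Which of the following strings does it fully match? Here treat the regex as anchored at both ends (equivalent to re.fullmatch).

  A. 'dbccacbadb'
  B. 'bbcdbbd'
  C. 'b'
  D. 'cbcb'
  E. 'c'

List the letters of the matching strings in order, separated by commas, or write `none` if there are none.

C, D, E

A. 'dbccacbadb' → no match
B. 'bbcdbbd' → no match
C. 'b' → match
D. 'cbcb' → match
E. 'c' → match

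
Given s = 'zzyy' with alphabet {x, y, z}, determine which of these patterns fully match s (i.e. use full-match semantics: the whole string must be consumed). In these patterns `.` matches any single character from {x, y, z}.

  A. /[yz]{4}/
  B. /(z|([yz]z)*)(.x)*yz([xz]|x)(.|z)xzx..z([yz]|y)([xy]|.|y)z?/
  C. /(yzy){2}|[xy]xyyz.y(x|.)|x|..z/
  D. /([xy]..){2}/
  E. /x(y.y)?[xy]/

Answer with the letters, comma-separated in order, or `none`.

A

A → match
B → no match
C → no match
D → no match
E → no match — must start with 'x'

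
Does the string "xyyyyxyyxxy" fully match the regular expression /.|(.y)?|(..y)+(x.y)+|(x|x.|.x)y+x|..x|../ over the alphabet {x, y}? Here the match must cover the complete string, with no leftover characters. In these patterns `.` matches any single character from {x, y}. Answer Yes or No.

No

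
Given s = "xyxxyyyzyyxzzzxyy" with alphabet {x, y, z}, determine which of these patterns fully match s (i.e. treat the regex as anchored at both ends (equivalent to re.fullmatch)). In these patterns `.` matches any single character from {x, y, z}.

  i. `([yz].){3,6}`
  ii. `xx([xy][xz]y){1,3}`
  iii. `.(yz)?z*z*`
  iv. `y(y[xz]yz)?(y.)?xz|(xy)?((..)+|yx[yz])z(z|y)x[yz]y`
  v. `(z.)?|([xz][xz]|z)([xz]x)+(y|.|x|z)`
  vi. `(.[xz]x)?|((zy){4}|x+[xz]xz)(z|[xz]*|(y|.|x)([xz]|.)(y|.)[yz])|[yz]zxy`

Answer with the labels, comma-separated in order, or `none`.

iv

i → no match
ii → no match — must start with "xx"
iii → no match
iv → match
v → no match
vi → no match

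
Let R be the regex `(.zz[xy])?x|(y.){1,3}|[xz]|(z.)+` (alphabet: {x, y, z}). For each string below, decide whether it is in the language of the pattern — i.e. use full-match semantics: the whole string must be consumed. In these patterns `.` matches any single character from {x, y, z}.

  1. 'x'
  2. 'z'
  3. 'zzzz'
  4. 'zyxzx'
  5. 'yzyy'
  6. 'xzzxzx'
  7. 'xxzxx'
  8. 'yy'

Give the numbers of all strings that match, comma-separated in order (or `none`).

1, 2, 3, 5, 8

1 → match
2 → match
3 → match
4 → no match
5 → match
6 → no match
7 → no match
8 → match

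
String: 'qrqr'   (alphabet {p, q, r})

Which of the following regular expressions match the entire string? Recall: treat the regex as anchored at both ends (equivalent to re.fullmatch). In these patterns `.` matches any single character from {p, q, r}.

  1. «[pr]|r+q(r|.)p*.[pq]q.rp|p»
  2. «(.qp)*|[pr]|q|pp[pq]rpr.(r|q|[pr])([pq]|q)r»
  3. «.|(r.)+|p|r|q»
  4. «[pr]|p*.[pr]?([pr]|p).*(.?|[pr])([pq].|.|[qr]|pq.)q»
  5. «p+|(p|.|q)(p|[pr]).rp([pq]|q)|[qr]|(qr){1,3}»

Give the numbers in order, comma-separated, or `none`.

5

1 → no match
2 → no match
3 → no match
4 → no match
5 → match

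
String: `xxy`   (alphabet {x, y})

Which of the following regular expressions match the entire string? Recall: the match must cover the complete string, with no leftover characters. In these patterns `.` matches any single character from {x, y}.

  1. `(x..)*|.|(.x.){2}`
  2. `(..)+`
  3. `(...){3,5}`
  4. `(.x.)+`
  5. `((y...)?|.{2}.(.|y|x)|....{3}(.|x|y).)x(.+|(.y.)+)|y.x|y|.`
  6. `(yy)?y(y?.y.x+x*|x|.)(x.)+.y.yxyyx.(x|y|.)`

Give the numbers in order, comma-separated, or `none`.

1, 4, 5

1 → match
2 → no match
3 → no match
4 → match
5 → match
6 → no match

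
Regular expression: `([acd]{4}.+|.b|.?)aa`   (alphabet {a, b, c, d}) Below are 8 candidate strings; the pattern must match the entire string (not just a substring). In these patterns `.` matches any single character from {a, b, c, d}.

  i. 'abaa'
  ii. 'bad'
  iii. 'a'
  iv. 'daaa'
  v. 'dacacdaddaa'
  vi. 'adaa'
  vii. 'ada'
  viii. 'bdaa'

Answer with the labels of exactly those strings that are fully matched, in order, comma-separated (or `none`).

i → match
ii → no match — must end with 'aa'
iii → no match — must end with 'aa'
iv → no match
v → match
vi → no match
vii → no match — must end with 'aa'
viii → no match

i, v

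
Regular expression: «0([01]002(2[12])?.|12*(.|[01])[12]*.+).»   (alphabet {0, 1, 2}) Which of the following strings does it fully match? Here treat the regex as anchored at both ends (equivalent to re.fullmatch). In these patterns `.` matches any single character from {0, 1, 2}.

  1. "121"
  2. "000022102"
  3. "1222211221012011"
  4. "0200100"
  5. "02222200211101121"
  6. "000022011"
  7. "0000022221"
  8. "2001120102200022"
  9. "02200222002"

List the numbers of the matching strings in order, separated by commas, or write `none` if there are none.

2

1 → no match — must start with "0"
2 → match
3 → no match — must start with "0"
4 → no match
5 → no match
6 → no match
7 → no match
8 → no match — must start with "0"
9 → no match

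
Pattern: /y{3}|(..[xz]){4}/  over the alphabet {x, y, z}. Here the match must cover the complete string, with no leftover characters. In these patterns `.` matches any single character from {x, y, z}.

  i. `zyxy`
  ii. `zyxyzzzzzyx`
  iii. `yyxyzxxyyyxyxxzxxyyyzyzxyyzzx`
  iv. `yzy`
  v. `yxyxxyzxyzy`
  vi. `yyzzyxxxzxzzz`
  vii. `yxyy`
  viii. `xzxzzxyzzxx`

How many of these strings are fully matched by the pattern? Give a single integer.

i. `zyxy` → no match
ii. `zyxyzzzzzyx` → no match
iii → no match
iv. `yzy` → no match
v. `yxyxxyzxyzy` → no match
vi → no match
vii. `yxyy` → no match
viii. `xzxzzxyzzxx` → no match
Total matched: 0

0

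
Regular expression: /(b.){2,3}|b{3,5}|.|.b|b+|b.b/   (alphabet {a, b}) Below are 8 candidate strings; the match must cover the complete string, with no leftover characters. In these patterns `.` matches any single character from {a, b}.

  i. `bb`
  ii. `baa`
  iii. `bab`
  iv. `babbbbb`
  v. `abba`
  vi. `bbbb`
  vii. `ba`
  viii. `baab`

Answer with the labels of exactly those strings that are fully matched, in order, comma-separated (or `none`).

i. `bb` → match
ii. `baa` → no match
iii. `bab` → match
iv. `babbbbb` → no match
v. `abba` → no match
vi. `bbbb` → match
vii. `ba` → no match
viii. `baab` → no match

i, iii, vi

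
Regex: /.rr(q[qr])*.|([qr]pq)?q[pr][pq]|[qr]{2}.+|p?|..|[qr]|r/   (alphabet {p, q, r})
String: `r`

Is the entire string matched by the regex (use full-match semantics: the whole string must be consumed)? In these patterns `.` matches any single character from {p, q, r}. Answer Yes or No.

Yes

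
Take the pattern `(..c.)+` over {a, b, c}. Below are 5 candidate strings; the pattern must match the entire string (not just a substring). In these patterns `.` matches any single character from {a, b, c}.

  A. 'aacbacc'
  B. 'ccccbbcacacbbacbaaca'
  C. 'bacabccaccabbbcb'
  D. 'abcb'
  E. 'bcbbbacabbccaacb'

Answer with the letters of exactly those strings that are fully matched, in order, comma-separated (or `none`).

B, D

A → no match
B → match
C → no match
D → match
E → no match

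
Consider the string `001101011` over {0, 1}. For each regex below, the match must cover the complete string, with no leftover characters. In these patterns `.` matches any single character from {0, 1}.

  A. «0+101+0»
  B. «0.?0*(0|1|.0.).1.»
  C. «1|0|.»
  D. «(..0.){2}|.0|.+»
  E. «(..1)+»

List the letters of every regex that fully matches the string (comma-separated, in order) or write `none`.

D, E

A → no match — must end with `10`
B → no match
C → no match
D → match
E → match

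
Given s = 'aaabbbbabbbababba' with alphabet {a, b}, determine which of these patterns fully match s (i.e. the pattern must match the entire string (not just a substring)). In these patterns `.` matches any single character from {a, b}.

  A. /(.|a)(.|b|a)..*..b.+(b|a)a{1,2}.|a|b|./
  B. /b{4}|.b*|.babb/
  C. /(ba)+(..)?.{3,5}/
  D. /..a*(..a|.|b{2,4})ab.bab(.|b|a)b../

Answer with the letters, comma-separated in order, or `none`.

D

A → no match
B → no match
C → no match — must start with 'ba'
D → match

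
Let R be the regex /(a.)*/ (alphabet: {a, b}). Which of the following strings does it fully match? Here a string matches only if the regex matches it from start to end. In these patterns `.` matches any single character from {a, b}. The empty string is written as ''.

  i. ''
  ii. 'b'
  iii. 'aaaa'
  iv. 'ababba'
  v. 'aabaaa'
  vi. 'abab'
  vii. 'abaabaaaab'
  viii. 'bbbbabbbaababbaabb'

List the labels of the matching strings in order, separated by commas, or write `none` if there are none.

i. '' → match
ii. 'b' → no match
iii. 'aaaa' → match
iv. 'ababba' → no match
v. 'aabaaa' → no match
vi. 'abab' → match
vii. 'abaabaaaab' → no match
viii → no match

i, iii, vi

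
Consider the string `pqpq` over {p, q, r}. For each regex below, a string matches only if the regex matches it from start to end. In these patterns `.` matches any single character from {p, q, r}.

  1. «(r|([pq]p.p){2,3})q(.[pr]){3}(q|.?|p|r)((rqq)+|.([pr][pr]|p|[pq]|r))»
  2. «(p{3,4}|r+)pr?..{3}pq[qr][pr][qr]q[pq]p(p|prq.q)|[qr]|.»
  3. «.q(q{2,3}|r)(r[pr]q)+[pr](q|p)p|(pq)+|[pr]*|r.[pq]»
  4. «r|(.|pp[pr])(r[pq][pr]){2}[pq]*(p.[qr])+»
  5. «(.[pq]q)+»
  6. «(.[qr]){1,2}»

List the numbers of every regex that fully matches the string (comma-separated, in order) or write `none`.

3, 6

1 → no match
2 → no match
3 → match
4 → no match
5 → no match
6 → match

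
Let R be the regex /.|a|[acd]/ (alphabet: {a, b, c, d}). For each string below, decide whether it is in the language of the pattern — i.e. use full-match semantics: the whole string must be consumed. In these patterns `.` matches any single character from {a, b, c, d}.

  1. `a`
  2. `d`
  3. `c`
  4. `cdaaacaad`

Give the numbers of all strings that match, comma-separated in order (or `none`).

1 → match
2 → match
3 → match
4 → no match

1, 2, 3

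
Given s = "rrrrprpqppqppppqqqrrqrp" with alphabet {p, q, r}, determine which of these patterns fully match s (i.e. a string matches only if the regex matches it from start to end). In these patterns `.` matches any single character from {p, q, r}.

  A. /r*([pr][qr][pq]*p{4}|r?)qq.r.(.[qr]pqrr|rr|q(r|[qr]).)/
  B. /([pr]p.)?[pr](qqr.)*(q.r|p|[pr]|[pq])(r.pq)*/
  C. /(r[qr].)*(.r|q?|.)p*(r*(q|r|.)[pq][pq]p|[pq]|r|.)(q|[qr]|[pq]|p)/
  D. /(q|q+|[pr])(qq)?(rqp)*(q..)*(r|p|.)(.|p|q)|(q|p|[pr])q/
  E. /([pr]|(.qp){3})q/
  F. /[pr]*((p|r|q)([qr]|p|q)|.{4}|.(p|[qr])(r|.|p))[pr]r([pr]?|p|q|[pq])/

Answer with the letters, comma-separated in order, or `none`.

A

A → match
B → no match
C → no match
D → no match
E → no match — must end with "q"
F → no match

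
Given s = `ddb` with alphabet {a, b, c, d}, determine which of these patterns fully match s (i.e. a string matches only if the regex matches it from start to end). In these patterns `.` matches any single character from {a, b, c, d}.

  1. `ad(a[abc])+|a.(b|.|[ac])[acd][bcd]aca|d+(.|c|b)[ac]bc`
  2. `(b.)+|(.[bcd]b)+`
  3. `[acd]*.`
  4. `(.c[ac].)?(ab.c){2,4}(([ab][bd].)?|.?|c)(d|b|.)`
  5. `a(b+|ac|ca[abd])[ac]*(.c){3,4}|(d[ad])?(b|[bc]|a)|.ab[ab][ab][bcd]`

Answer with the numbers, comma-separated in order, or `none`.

2, 3, 5

1 → no match
2 → match
3 → match
4 → no match
5 → match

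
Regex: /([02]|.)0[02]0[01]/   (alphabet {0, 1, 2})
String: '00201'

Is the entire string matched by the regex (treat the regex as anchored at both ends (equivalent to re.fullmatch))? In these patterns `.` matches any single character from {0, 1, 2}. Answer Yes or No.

Yes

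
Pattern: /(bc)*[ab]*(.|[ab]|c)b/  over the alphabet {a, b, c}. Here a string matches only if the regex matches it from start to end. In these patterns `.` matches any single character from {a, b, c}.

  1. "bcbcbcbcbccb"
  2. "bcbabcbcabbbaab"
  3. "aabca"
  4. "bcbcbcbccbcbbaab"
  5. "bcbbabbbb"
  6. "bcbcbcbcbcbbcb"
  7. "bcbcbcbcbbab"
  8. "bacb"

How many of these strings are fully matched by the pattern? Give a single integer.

5

1. "bcbcbcbcbccb" → match
2 → no match
3. "aabca" → no match — must end with "b"
4 → no match
5. "bcbbabbbb" → match
6 → match
7. "bcbcbcbcbbab" → match
8. "bacb" → match
Total matched: 5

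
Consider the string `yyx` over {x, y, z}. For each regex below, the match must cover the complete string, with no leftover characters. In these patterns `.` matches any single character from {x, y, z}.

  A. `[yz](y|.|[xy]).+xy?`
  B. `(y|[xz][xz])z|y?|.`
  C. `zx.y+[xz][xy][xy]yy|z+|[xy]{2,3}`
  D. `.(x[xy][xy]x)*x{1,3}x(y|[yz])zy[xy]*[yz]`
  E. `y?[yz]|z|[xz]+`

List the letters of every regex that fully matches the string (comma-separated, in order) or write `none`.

A → no match
B → no match
C → match
D → no match
E → no match

C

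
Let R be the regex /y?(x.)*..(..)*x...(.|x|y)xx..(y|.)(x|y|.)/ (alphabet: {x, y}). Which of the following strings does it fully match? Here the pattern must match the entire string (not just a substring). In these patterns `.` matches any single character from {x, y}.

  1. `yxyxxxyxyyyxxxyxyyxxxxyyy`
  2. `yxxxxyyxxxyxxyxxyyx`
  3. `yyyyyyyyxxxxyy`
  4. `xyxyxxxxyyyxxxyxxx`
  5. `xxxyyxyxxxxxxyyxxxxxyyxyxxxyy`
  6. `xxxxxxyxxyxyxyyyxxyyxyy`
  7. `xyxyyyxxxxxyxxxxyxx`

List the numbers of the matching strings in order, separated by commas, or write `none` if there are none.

1 → no match
2 → no match
3 → no match
4 → no match
5 → no match
6 → no match
7 → match

7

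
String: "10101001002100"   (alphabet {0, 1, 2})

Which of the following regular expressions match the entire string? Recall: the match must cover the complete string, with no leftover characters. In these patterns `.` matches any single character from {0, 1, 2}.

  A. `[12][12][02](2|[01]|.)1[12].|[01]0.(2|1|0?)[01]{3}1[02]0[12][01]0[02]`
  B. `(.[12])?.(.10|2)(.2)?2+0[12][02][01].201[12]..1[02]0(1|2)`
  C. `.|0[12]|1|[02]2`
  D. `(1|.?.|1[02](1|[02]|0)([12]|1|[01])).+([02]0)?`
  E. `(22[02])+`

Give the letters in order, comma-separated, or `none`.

A → match
B → no match
C → no match
D → match
E → no match — must start with "22"

A, D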